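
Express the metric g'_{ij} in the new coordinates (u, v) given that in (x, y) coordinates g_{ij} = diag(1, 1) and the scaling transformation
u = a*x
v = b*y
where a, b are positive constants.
Invert the transformation: x = u/a, y = v/b
g'_{ij} = (∂x^k/∂x'^i)(∂x^l/∂x'^j) g_{kl}; with g_{kl} = δ_{kl} this is Σ_k (∂x^k/∂x'^i)(∂x^k/∂x'^j).
Jacobian: ∂x/∂u = 1/a, ∂x/∂v = 0, ∂y/∂u = 0, ∂y/∂v = 1/b
g'_{uu} = (1/a)(1/a) + (0)(0) = 1/a^2
g'_{uv} = (1/a)(0) + (0)(1/b) = 0
g'_{vv} = (0)(0) + (1/b)(1/b) = 1/b^2
g'_{ij} = diag(1/a^2, 1/b^2)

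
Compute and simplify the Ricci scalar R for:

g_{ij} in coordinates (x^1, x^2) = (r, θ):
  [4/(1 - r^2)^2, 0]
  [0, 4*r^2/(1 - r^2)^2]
Non-zero Christoffel symbols (Γ^k_{ij} = Γ^k_{ji}):
Γ^r_{r r} = 2*r/(1 - r^2)
Γ^r_{θ θ} = (r^3 + r)/(r^2 - 1)
Γ^θ_{r θ} = (-r^2 - 1)/(r^3 - r)
Ricci tensor (R_{ij} = R^k_{ikj}): R_{rr} = -4/(r^2 - 1)^2, R_{rθ} = 0, R_{θθ} = -4*r^2/(r^2 - 1)^2
Inverse metric: g^{rr} = (1 - r^2)^2/4, g^{θθ} = (1 - r^2)^2/(4*r^2)
R = g^{ij} R_{ij} = ((1 - r^2)^2/4)(-4/(r^2 - 1)^2) + ((1 - r^2)^2/(4*r^2))(-4*r^2/(r^2 - 1)^2) = -2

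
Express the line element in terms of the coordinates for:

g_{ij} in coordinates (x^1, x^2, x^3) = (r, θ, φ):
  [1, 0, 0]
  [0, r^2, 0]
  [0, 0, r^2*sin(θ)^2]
ds^2 = g_{ij} dx^i dx^j; only the non-zero components contribute.
ds^2 = dr^2 + r^2 dθ^2 + r^2*sin(θ)^2 dφ^2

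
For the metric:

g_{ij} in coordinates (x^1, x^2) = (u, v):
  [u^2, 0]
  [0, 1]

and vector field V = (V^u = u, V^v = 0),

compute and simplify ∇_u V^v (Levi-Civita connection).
Non-zero Christoffel symbols:
Γ^u_{u u} = 1/u
∇_u V^v = ∂_u V^v + Γ^v_{u j} V^j
  = (0) + (0)(u) + (0)(0)
  = 0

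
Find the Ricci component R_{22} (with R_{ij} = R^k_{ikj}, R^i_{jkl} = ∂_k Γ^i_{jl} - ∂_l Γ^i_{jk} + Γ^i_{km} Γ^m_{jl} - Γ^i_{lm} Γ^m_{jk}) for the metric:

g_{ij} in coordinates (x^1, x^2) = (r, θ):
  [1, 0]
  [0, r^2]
Non-zero Christoffel symbols (Γ^k_{ij} = Γ^k_{ji}):
Γ^r_{θ θ} = -r
Γ^θ_{r θ} = 1/r
R^r_{θ r θ} = ∂_r Γ^r_{θ θ} - ∂_θ Γ^r_{θ r} + Γ^r_{r m} Γ^m_{θ θ} - Γ^r_{θ m} Γ^m_{θ r}
  = (-1) - (0) + (0) - (-1) = 0
R^θ_{θ θ θ} = 0 (a repeated index in an antisymmetric pair)
R_{θθ} = R^r_{θ r θ} + R^θ_{θ θ θ} = (0) + (0) = 0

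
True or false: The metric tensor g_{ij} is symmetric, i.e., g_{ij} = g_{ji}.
By definition the metric is a symmetric bilinear form, g_{ij} = g_{ji}.
True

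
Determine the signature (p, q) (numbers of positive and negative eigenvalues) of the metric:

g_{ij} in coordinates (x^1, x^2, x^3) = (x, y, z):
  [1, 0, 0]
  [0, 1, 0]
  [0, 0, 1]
The metric is diagonal, so its eigenvalues are the diagonal entries: 1, 1, 1 (at a generic point, where coordinate-dependent entries are positive).
3 positive, 0 negative.
(3, 0) - Riemannian (positive definite)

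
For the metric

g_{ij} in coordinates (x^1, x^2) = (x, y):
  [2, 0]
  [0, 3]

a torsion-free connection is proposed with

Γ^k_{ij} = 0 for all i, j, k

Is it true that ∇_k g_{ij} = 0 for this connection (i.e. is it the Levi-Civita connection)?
Using ∇_k g_{ij} = ∂_k g_{ij} - Γ^m_{ki} g_{mj} - Γ^m_{kj} g_{im}:
e.g. ∇_y g_{xx} = (0) - (0) - (0) = 0
Every component ∇_k g_{ij} vanishes: the connection is metric compatible.
Yes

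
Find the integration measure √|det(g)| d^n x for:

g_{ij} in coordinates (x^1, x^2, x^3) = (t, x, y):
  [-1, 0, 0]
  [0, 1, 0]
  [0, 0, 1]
det(g) = -1
√|det(g)| = 1
Volume element: dV = 1 dt dx dy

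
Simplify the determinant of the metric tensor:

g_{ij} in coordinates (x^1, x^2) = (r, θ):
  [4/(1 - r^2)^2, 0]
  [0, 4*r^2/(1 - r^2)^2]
For a 2×2 metric: det(g) = g_{11}·g_{22} - g_{12}·g_{21}
= (4/(1 - r^2)^2)·(4*r^2/(1 - r^2)^2) - (0)·(0)
= 16*r^2/(1 - r^2)^4 - 0
det(g) = 16*r^2/(1 - r^2)^4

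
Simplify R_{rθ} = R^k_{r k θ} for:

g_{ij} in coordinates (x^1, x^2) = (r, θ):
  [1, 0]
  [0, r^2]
Non-zero Christoffel symbols (Γ^k_{ij} = Γ^k_{ji}):
Γ^r_{θ θ} = -r
Γ^θ_{r θ} = 1/r
R^r_{r r θ} = 0 (a repeated index in an antisymmetric pair)
R^θ_{r θ θ} = 0 (a repeated index in an antisymmetric pair)
R_{rθ} = R^r_{r r θ} + R^θ_{r θ θ} = (0) + (0) = 0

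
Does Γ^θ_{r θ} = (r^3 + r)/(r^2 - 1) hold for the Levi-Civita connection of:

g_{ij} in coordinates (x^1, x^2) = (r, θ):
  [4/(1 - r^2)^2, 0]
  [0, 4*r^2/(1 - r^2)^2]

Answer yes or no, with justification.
Γ^θ_{r θ} = (1/2) g^{θθ} (∂_r g_{θθ} + ∂_θ g_{θr} - ∂_θ g_{rθ}) = (1/2)((1 - r^2)^2/(4*r^2))((-8*(r^3 + r)/(r^2 - 1)^3) + (0) - (0)) = (-r^2 - 1)/(r^3 - r)
This differs from the proposed value (r^3 + r)/(r^2 - 1).
No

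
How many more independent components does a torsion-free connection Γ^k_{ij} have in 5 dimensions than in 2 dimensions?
Independent components in n dimensions: n × n(n+1)/2 = n^2(n+1)/2.
5D: 5 × 15 = 75
2D: 2 × 3 = 6
Difference = 75 - 6 = 69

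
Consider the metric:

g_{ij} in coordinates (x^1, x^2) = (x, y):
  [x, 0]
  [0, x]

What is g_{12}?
With x^1 = x, x^2 = y, g_{12} = g_{xy} is the row-1, column-2 entry of the matrix.
g_{12} = 0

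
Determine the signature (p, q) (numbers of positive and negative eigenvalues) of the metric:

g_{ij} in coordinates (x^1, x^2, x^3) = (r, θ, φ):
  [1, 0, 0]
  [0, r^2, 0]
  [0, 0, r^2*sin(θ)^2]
The metric is diagonal, so its eigenvalues are the diagonal entries: 1, r^2, r^2*sin(θ)^2 (at a generic point, where coordinate-dependent entries are positive).
3 positive, 0 negative.
(3, 0) - Riemannian (positive definite)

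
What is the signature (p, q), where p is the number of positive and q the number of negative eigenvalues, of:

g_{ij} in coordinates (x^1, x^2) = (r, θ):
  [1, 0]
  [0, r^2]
The metric is diagonal, so its eigenvalues are the diagonal entries: 1, r^2 (at a generic point, where coordinate-dependent entries are positive).
2 positive, 0 negative.
(2, 0) - Riemannian (positive definite)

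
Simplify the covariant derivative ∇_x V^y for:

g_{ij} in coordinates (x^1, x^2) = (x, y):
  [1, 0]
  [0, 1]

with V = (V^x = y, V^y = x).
All Christoffel symbols are zero.
∇_x V^y = ∂_x V^y + Γ^y_{x j} V^j
  = (1) + (0)(y) + (0)(x)
  = 1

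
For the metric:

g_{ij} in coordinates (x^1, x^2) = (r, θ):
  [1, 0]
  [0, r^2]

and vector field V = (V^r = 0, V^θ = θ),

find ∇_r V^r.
Non-zero Christoffel symbols:
Γ^r_{θ θ} = -r
Γ^θ_{r θ} = 1/r
∇_r V^r = ∂_r V^r + Γ^r_{r j} V^j
  = (0) + (0)(0) + (0)(θ)
  = 0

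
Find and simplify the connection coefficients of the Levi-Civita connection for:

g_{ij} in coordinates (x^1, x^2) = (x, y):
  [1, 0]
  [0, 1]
Using Γ^k_{ij} = (1/2) g^{km} (∂_i g_{mj} + ∂_j g_{mi} - ∂_m g_{ij}); the metric is diagonal, so only the m = k term contributes.
Every metric component is constant, so all ∂_m g_{ij} = 0 and every Christoffel symbol vanishes.
All Christoffel symbols are zero.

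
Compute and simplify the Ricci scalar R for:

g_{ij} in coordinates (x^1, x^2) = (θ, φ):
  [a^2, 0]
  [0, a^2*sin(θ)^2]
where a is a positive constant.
Non-zero Christoffel symbols (Γ^k_{ij} = Γ^k_{ji}):
Γ^θ_{φ φ} = -sin(2*θ)/2
Γ^φ_{θ φ} = 1/tan(θ)
Ricci tensor (R_{ij} = R^k_{ikj}): R_{θθ} = 1, R_{θφ} = 0, R_{φφ} = sin(θ)^2
Inverse metric: g^{θθ} = 1/a^2, g^{φφ} = 1/(a^2*sin(θ)^2)
R = g^{ij} R_{ij} = (1/a^2)(1) + (1/(a^2*sin(θ)^2))(sin(θ)^2) = 2/a^2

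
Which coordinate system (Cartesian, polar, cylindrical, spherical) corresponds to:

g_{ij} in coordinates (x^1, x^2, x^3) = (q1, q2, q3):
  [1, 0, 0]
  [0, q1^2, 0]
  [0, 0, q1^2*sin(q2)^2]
The line element ds^2 = dq1^2 + q1^2 dq2^2 + q1^2 sin(q2)^2 dq3^2 is dr^2 + r^2 dθ^2 + r^2 sin(θ)^2 dφ^2 with q1 = r, q2 = θ, q3 = φ.
spherical coordinates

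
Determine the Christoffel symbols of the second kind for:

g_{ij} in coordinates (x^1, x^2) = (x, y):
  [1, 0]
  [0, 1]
Using Γ^k_{ij} = (1/2) g^{km} (∂_i g_{mj} + ∂_j g_{mi} - ∂_m g_{ij}); the metric is diagonal, so only the m = k term contributes.
Every metric component is constant, so all ∂_m g_{ij} = 0 and every Christoffel symbol vanishes.
All Christoffel symbols are zero.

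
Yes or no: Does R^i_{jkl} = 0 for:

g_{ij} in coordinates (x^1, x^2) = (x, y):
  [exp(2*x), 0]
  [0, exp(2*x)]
Non-zero Christoffel symbols:
Γ^x_{x x} = 1
Γ^x_{y y} = -1
Γ^y_{x y} = 1
Ricci tensor: R_{xx} = 0, R_{xy} = 0, R_{yy} = 0
All R_{ij} vanish; in 2 dimensions the Riemann tensor is fully determined by the Ricci tensor, so R^i_{jkl} = 0: the metric is flat (curvilinear coordinates on flat space).
Yes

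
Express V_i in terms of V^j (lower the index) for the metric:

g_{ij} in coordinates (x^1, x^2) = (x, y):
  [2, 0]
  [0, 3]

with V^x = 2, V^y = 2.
V_i = g_{ij} V^j:
V_x = (2)(2) + (0)(2) = 4
V_y = (0)(2) + (3)(2) = 6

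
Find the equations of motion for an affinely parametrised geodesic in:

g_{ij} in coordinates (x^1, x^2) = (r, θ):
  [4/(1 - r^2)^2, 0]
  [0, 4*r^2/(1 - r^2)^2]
Geodesic equation: d^2x^k/dλ^2 + Γ^k_{ij} (dx^i/dλ)(dx^j/dλ) = 0.
Non-zero Christoffel symbols:
Γ^r_{r r} = 2*r/(1 - r^2)
Γ^r_{θ θ} = (r^3 + r)/(r^2 - 1)
Γ^θ_{r θ} = (-r^2 - 1)/(r^3 - r)
Substituting (the symmetric pair Γ^k_{ij}, Γ^k_{ji} combines into a factor 2):
d^2r/dλ^2 + (2*r/(1 - r^2)) (dr/dλ)^2 + ((r^3 + r)/(r^2 - 1)) (dθ/dλ)^2 = 0
d^2θ/dλ^2 + ((-2*r^2 - 2)/(r^3 - r)) (dr/dλ)(dθ/dλ) = 0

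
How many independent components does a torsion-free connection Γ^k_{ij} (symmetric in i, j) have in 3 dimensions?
Γ^k_{ij} has n choices for the upper index and n(n+1)/2 independent symmetric lower index pairs.
Total = 3 × 3×4/2 = 3 × 6 = 18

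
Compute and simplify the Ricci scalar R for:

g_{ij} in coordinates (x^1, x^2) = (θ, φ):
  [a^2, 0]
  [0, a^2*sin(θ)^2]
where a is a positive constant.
Non-zero Christoffel symbols (Γ^k_{ij} = Γ^k_{ji}):
Γ^θ_{φ φ} = -sin(2*θ)/2
Γ^φ_{θ φ} = 1/tan(θ)
Ricci tensor (R_{ij} = R^k_{ikj}): R_{θθ} = 1, R_{θφ} = 0, R_{φφ} = sin(θ)^2
Inverse metric: g^{θθ} = 1/a^2, g^{φφ} = 1/(a^2*sin(θ)^2)
R = g^{ij} R_{ij} = (1/a^2)(1) + (1/(a^2*sin(θ)^2))(sin(θ)^2) = 2/a^2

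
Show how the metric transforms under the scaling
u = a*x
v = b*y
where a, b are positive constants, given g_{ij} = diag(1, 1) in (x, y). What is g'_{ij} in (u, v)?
Invert the transformation: x = u/a, y = v/b
g'_{ij} = (∂x^k/∂x'^i)(∂x^l/∂x'^j) g_{kl}; with g_{kl} = δ_{kl} this is Σ_k (∂x^k/∂x'^i)(∂x^k/∂x'^j).
Jacobian: ∂x/∂u = 1/a, ∂x/∂v = 0, ∂y/∂u = 0, ∂y/∂v = 1/b
g'_{uu} = (1/a)(1/a) + (0)(0) = 1/a^2
g'_{uv} = (1/a)(0) + (0)(1/b) = 0
g'_{vv} = (0)(0) + (1/b)(1/b) = 1/b^2
g'_{ij} = diag(1/a^2, 1/b^2)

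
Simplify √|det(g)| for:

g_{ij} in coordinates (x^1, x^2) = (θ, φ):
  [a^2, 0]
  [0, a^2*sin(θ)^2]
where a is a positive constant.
det(g) = a^4*sin(θ)^2
√|det(g)| = a^2*sin(θ) (taking 0 < θ < π so that |sin(θ)| = sin(θ))
Volume element: dV = a^2*sin(θ) dθ dφ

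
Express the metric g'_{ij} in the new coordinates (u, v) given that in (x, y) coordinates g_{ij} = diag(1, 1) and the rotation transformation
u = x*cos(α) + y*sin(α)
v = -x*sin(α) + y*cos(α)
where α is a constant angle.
Invert the transformation: x = u*cos(α) - v*sin(α), y = u*sin(α) + v*cos(α)
g'_{ij} = (∂x^k/∂x'^i)(∂x^l/∂x'^j) g_{kl}; with g_{kl} = δ_{kl} this is Σ_k (∂x^k/∂x'^i)(∂x^k/∂x'^j).
Jacobian: ∂x/∂u = cos(α), ∂x/∂v = -sin(α), ∂y/∂u = sin(α), ∂y/∂v = cos(α)
g'_{uu} = (cos(α))(cos(α)) + (sin(α))(sin(α)) = 1
g'_{uv} = (cos(α))(-sin(α)) + (sin(α))(cos(α)) = 0
g'_{vv} = (-sin(α))(-sin(α)) + (cos(α))(cos(α)) = 1
g'_{ij} = diag(1, 1)
The Euclidean metric is invariant under rotations.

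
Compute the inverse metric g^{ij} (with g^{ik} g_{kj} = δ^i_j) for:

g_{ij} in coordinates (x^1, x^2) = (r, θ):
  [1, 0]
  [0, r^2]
The metric is diagonal, so g^{ij} is diagonal with entries 1/g_{ii}: diag(1, 1/(r^2)).
g^{ij}:
  [1, 0]
  [0, 1/r^2]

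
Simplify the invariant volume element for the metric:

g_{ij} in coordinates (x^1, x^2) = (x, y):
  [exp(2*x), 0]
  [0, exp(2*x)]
det(g) = exp(4*x)
√|det(g)| = exp(2*x)
Volume element: dV = exp(2*x) dx dy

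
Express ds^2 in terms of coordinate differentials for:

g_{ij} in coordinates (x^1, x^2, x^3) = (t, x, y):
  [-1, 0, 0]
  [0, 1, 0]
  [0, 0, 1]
ds^2 = g_{ij} dx^i dx^j; only the non-zero components contribute.
ds^2 = -dt^2 + dx^2 + dy^2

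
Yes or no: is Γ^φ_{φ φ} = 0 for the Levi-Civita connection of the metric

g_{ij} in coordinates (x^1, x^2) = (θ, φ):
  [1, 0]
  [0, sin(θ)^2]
Γ^φ_{φ φ} = (1/2) g^{φφ} (∂_φ g_{φφ} + ∂_φ g_{φφ} - ∂_φ g_{φφ}) = (1/2)(1/sin(θ)^2)((0) + (0) - (0)) = 0
This equals the proposed value 0.
Yes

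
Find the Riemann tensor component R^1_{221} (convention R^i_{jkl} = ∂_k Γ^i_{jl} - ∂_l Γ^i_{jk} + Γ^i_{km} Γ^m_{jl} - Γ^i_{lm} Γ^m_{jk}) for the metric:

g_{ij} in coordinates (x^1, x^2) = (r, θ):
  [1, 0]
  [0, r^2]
Non-zero Christoffel symbols (Γ^k_{ij} = Γ^k_{ji}):
Γ^r_{θ θ} = -r
Γ^θ_{r θ} = 1/r
R^r_{θ θ r} = ∂_θ Γ^r_{θ r} - ∂_r Γ^r_{θ θ} + Γ^r_{θ m} Γ^m_{θ r} - Γ^r_{r m} Γ^m_{θ θ}
  = (0) - (-1) + (-1) - (0) = 0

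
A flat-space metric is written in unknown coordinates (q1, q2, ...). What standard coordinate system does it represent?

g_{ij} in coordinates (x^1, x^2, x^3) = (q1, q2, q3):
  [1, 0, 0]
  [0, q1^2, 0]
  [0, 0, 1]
The line element ds^2 = dq1^2 + q1^2 dq2^2 + dq3^2 is dr^2 + r^2 dθ^2 + dz^2 with q1 = r, q2 = θ, q3 = z.
cylindrical coordinates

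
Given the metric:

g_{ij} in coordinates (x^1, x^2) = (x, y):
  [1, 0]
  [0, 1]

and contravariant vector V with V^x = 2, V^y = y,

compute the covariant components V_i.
V_i = g_{ij} V^j:
V_x = (1)(2) + (0)(y) = 2
V_y = (0)(2) + (1)(y) = y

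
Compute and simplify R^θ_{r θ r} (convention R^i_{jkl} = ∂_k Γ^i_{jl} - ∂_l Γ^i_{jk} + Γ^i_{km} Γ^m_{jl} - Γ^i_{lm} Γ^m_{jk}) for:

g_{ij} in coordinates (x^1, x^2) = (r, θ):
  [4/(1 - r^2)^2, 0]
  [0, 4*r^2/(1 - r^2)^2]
Non-zero Christoffel symbols (Γ^k_{ij} = Γ^k_{ji}):
Γ^r_{r r} = 2*r/(1 - r^2)
Γ^r_{θ θ} = (r^3 + r)/(r^2 - 1)
Γ^θ_{r θ} = (-r^2 - 1)/(r^3 - r)
R^θ_{r θ r} = ∂_θ Γ^θ_{r r} - ∂_r Γ^θ_{r θ} + Γ^θ_{θ m} Γ^m_{r r} - Γ^θ_{r m} Γ^m_{r θ}
  = (0) - ((r^4 + 4*r^2 - 1)/(r^3 - r)^2) + (2*(r^2 + 1)/(r^2 - 1)^2) - ((r^2 + 1)^2/(r^3 - r)^2) = -4/(r^2 - 1)^2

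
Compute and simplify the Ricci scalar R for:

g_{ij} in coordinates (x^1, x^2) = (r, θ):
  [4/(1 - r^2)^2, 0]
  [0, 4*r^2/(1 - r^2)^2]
Non-zero Christoffel symbols (Γ^k_{ij} = Γ^k_{ji}):
Γ^r_{r r} = 2*r/(1 - r^2)
Γ^r_{θ θ} = (r^3 + r)/(r^2 - 1)
Γ^θ_{r θ} = (-r^2 - 1)/(r^3 - r)
Ricci tensor (R_{ij} = R^k_{ikj}): R_{rr} = -4/(r^2 - 1)^2, R_{rθ} = 0, R_{θθ} = -4*r^2/(r^2 - 1)^2
Inverse metric: g^{rr} = (1 - r^2)^2/4, g^{θθ} = (1 - r^2)^2/(4*r^2)
R = g^{ij} R_{ij} = ((1 - r^2)^2/4)(-4/(r^2 - 1)^2) + ((1 - r^2)^2/(4*r^2))(-4*r^2/(r^2 - 1)^2) = -2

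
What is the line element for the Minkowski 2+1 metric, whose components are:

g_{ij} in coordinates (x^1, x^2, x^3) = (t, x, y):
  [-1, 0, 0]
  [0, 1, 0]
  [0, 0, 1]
ds^2 = g_{ij} dx^i dx^j; only the non-zero components contribute.
ds^2 = -dt^2 + dx^2 + dy^2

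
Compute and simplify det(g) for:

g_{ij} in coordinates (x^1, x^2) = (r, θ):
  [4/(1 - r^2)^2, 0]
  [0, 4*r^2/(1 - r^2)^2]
For a 2×2 metric: det(g) = g_{11}·g_{22} - g_{12}·g_{21}
= (4/(1 - r^2)^2)·(4*r^2/(1 - r^2)^2) - (0)·(0)
= 16*r^2/(1 - r^2)^4 - 0
det(g) = 16*r^2/(1 - r^2)^4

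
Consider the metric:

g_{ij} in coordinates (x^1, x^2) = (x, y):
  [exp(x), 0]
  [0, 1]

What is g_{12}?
With x^1 = x, x^2 = y, g_{12} = g_{xy} is the row-1, column-2 entry of the matrix.
g_{12} = 0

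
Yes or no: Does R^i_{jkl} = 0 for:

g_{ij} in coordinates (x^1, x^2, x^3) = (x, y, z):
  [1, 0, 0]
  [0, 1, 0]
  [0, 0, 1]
All metric components are constant, so every Christoffel symbol vanishes and R^i_{jkl} = 0.
Yes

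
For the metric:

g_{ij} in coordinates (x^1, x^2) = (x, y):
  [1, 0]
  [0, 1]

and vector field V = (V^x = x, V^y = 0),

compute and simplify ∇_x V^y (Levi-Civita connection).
All Christoffel symbols are zero.
∇_x V^y = ∂_x V^y + Γ^y_{x j} V^j
  = (0) + (0)(x) + (0)(0)
  = 0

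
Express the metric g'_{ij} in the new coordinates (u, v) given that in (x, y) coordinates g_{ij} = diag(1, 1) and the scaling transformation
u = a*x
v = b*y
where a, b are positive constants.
Invert the transformation: x = u/a, y = v/b
g'_{ij} = (∂x^k/∂x'^i)(∂x^l/∂x'^j) g_{kl}; with g_{kl} = δ_{kl} this is Σ_k (∂x^k/∂x'^i)(∂x^k/∂x'^j).
Jacobian: ∂x/∂u = 1/a, ∂x/∂v = 0, ∂y/∂u = 0, ∂y/∂v = 1/b
g'_{uu} = (1/a)(1/a) + (0)(0) = 1/a^2
g'_{uv} = (1/a)(0) + (0)(1/b) = 0
g'_{vv} = (0)(0) + (1/b)(1/b) = 1/b^2
g'_{ij} = diag(1/a^2, 1/b^2)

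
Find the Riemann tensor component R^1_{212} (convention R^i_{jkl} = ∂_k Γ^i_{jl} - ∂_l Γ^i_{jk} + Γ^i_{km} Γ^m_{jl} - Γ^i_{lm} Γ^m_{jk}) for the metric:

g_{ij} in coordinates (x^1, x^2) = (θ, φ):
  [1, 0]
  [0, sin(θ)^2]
Non-zero Christoffel symbols (Γ^k_{ij} = Γ^k_{ji}):
Γ^θ_{φ φ} = -sin(2*θ)/2
Γ^φ_{θ φ} = 1/tan(θ)
R^θ_{φ θ φ} = ∂_θ Γ^θ_{φ φ} - ∂_φ Γ^θ_{φ θ} + Γ^θ_{θ m} Γ^m_{φ φ} - Γ^θ_{φ m} Γ^m_{φ θ}
  = (-cos(2*θ)) - (0) + (0) - (-cos(θ)^2) = sin(θ)^2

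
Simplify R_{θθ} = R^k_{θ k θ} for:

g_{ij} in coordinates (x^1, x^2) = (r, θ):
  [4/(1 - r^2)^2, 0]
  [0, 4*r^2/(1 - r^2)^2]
Non-zero Christoffel symbols (Γ^k_{ij} = Γ^k_{ji}):
Γ^r_{r r} = 2*r/(1 - r^2)
Γ^r_{θ θ} = (r^3 + r)/(r^2 - 1)
Γ^θ_{r θ} = (-r^2 - 1)/(r^3 - r)
R^r_{θ r θ} = ∂_r Γ^r_{θ θ} - ∂_θ Γ^r_{θ r} + Γ^r_{r m} Γ^m_{θ θ} - Γ^r_{θ m} Γ^m_{θ r}
  = ((r^4 - 4*r^2 - 1)/(r^2 - 1)^2) - (0) + (-2*r^2*(r^2 + 1)/(r^2 - 1)^2) - (-(r^2 + 1)^2/(r^2 - 1)^2) = -4*r^2/(r^2 - 1)^2
R^θ_{θ θ θ} = 0 (a repeated index in an antisymmetric pair)
R_{θθ} = R^r_{θ r θ} + R^θ_{θ θ θ} = (-4*r^2/(r^2 - 1)^2) + (0) = -4*r^2/(r^2 - 1)^2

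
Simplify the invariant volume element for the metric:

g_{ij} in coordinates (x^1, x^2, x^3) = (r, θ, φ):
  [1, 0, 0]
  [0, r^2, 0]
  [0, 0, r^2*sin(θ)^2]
det(g) = r^4*sin(θ)^2
√|det(g)| = r^2*sin(θ) (taking 0 < θ < π so that |sin(θ)| = sin(θ))
Volume element: dV = r^2*sin(θ) dr dθ dφ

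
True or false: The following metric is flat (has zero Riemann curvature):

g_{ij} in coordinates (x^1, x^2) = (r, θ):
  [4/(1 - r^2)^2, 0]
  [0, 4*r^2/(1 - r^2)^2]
Non-zero Christoffel symbols:
Γ^r_{r r} = 2*r/(1 - r^2)
Γ^r_{θ θ} = (r^3 + r)/(r^2 - 1)
Γ^θ_{r θ} = (-r^2 - 1)/(r^3 - r)
Ricci tensor: R_{rr} = -4/(r^2 - 1)^2, R_{rθ} = 0, R_{θθ} = -4*r^2/(r^2 - 1)^2
The Ricci tensor is non-zero, so the Riemann tensor is non-zero: not flat.
False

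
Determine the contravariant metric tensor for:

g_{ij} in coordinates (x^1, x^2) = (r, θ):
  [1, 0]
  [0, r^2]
The metric is diagonal, so g^{ij} is diagonal with entries 1/g_{ii}: diag(1, 1/(r^2)).
g^{ij}:
  [1, 0]
  [0, 1/r^2]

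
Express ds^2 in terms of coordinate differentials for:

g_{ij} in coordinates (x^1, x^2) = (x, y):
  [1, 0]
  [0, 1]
ds^2 = g_{ij} dx^i dx^j; only the non-zero components contribute.
ds^2 = dx^2 + dy^2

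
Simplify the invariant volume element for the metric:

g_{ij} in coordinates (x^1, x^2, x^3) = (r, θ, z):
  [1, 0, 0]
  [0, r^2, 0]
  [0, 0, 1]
det(g) = r^2
√|det(g)| = r
Volume element: dV = r dr dθ dz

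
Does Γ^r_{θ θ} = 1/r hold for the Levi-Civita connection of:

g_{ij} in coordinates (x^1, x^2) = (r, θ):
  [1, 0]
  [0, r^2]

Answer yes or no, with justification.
Γ^r_{θ θ} = (1/2) g^{rr} (∂_θ g_{rθ} + ∂_θ g_{rθ} - ∂_r g_{θθ}) = (1/2)(1)((0) + (0) - (2*r)) = -r
This differs from the proposed value 1/r.
No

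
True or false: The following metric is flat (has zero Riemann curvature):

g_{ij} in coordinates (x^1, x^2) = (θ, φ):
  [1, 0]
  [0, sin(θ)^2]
Non-zero Christoffel symbols:
Γ^θ_{φ φ} = -sin(2*θ)/2
Γ^φ_{θ φ} = 1/tan(θ)
Ricci tensor: R_{θθ} = 1, R_{θφ} = 0, R_{φφ} = sin(θ)^2
The Ricci tensor is non-zero, so the Riemann tensor is non-zero: not flat.
False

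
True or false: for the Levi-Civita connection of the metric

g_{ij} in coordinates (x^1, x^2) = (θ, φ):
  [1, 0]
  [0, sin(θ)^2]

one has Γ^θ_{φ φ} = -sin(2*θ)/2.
Γ^θ_{φ φ} = (1/2) g^{θθ} (∂_φ g_{θφ} + ∂_φ g_{θφ} - ∂_θ g_{φφ}) = (1/2)(1)((0) + (0) - (sin(2*θ))) = -sin(2*θ)/2
This equals the proposed value -sin(2*θ)/2.
True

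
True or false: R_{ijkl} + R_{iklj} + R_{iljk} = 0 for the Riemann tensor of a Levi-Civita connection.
This is the first (algebraic) Bianchi identity.
True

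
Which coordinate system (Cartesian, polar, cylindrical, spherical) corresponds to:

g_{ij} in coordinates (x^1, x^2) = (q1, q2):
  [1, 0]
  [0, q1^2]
The line element ds^2 = dq1^2 + q1^2 dq2^2 is dr^2 + r^2 dθ^2 with q1 = r, q2 = θ.
polar coordinates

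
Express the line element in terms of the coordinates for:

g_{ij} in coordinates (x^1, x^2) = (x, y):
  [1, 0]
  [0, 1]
ds^2 = g_{ij} dx^i dx^j; only the non-zero components contribute.
ds^2 = dx^2 + dy^2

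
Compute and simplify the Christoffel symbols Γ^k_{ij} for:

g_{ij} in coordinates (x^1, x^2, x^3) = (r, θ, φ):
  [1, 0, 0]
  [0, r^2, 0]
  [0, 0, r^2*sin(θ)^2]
Using Γ^k_{ij} = (1/2) g^{km} (∂_i g_{mj} + ∂_j g_{mi} - ∂_m g_{ij}); the metric is diagonal, so only the m = k term contributes.
Non-zero symbols (using the symmetry Γ^k_{ij} = Γ^k_{ji}):
Γ^r_{θ θ} = (1/2) g^{rr} (∂_θ g_{rθ} + ∂_θ g_{rθ} - ∂_r g_{θθ}) = (1/2)(1)((0) + (0) - (2*r)) = -r
Γ^r_{φ φ} = (1/2) g^{rr} (∂_φ g_{rφ} + ∂_φ g_{rφ} - ∂_r g_{φφ}) = (1/2)(1)((0) + (0) - (2*r*sin(θ)^2)) = -r*sin(θ)^2
Γ^θ_{r θ} = (1/2) g^{θθ} (∂_r g_{θθ} + ∂_θ g_{θr} - ∂_θ g_{rθ}) = (1/2)(1/r^2)((2*r) + (0) - (0)) = 1/r
Γ^θ_{φ φ} = (1/2) g^{θθ} (∂_φ g_{θφ} + ∂_φ g_{θφ} - ∂_θ g_{φφ}) = (1/2)(1/r^2)((0) + (0) - (r^2*sin(2*θ))) = -sin(2*θ)/2
Γ^φ_{r φ} = (1/2) g^{φφ} (∂_r g_{φφ} + ∂_φ g_{φr} - ∂_φ g_{rφ}) = (1/2)(1/(r^2*sin(θ)^2))((2*r*sin(θ)^2) + (0) - (0)) = 1/r
Γ^φ_{θ φ} = (1/2) g^{φφ} (∂_θ g_{φφ} + ∂_φ g_{φθ} - ∂_φ g_{θφ}) = (1/2)(1/(r^2*sin(θ)^2))((r^2*sin(2*θ)) + (0) - (0)) = 1/tan(θ)
All other Christoffel symbols are zero.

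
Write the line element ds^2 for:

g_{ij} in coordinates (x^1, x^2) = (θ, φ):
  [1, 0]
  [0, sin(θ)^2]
ds^2 = g_{ij} dx^i dx^j; only the non-zero components contribute.
ds^2 = dθ^2 + sin(θ)^2 dφ^2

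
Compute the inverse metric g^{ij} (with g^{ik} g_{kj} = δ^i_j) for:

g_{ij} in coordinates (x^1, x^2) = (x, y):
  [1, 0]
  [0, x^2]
The metric is diagonal, so g^{ij} is diagonal with entries 1/g_{ii}: diag(1, 1/(x^2)).
g^{ij}:
  [1, 0]
  [0, 1/x^2]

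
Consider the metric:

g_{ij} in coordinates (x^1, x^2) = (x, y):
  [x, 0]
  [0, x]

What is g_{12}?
With x^1 = x, x^2 = y, g_{12} = g_{xy} is the row-1, column-2 entry of the matrix.
g_{12} = 0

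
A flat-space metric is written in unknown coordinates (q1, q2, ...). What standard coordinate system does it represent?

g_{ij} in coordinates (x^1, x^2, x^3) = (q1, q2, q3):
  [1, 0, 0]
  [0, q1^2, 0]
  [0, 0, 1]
The line element ds^2 = dq1^2 + q1^2 dq2^2 + dq3^2 is dr^2 + r^2 dθ^2 + dz^2 with q1 = r, q2 = θ, q3 = z.
cylindrical coordinates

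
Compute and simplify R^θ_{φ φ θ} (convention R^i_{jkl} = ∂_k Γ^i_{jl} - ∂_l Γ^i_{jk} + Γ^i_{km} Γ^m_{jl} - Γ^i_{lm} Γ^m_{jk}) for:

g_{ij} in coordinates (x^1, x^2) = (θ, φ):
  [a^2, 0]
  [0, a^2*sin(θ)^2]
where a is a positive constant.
Non-zero Christoffel symbols (Γ^k_{ij} = Γ^k_{ji}):
Γ^θ_{φ φ} = -sin(2*θ)/2
Γ^φ_{θ φ} = 1/tan(θ)
R^θ_{φ φ θ} = ∂_φ Γ^θ_{φ θ} - ∂_θ Γ^θ_{φ φ} + Γ^θ_{φ m} Γ^m_{φ θ} - Γ^θ_{θ m} Γ^m_{φ φ}
  = (0) - (-cos(2*θ)) + (-cos(θ)^2) - (0) = -sin(θ)^2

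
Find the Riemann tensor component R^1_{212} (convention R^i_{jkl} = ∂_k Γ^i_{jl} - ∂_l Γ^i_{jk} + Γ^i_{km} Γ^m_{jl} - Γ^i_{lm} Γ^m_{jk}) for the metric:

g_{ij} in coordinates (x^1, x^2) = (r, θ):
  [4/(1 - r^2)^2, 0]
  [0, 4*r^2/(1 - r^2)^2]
Non-zero Christoffel symbols (Γ^k_{ij} = Γ^k_{ji}):
Γ^r_{r r} = 2*r/(1 - r^2)
Γ^r_{θ θ} = (r^3 + r)/(r^2 - 1)
Γ^θ_{r θ} = (-r^2 - 1)/(r^3 - r)
R^r_{θ r θ} = ∂_r Γ^r_{θ θ} - ∂_θ Γ^r_{θ r} + Γ^r_{r m} Γ^m_{θ θ} - Γ^r_{θ m} Γ^m_{θ r}
  = ((r^4 - 4*r^2 - 1)/(r^2 - 1)^2) - (0) + (-2*r^2*(r^2 + 1)/(r^2 - 1)^2) - (-(r^2 + 1)^2/(r^2 - 1)^2) = -4*r^2/(r^2 - 1)^2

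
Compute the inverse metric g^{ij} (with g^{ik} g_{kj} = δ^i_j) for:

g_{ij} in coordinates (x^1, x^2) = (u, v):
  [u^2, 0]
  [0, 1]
The metric is diagonal, so g^{ij} is diagonal with entries 1/g_{ii}: diag(1/(u^2), 1).
g^{ij}:
  [1/u^2, 0]
  [0, 1]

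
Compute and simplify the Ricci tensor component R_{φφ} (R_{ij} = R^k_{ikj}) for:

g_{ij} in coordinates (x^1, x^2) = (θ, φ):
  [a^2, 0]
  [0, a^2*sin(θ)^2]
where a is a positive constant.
Non-zero Christoffel symbols (Γ^k_{ij} = Γ^k_{ji}):
Γ^θ_{φ φ} = -sin(2*θ)/2
Γ^φ_{θ φ} = 1/tan(θ)
R^θ_{φ θ φ} = ∂_θ Γ^θ_{φ φ} - ∂_φ Γ^θ_{φ θ} + Γ^θ_{θ m} Γ^m_{φ φ} - Γ^θ_{φ m} Γ^m_{φ θ}
  = (-cos(2*θ)) - (0) + (0) - (-cos(θ)^2) = sin(θ)^2
R^φ_{φ φ φ} = 0 (a repeated index in an antisymmetric pair)
R_{φφ} = R^θ_{φ θ φ} + R^φ_{φ φ φ} = (sin(θ)^2) + (0) = sin(θ)^2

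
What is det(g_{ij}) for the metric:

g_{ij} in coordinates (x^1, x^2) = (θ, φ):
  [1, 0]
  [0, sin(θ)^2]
For a 2×2 metric: det(g) = g_{11}·g_{22} - g_{12}·g_{21}
= (1)·(sin(θ)^2) - (0)·(0)
= sin(θ)^2 - 0
det(g) = sin(θ)^2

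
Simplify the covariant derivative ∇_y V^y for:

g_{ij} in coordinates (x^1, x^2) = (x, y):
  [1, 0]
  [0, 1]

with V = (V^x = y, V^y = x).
All Christoffel symbols are zero.
∇_y V^y = ∂_y V^y + Γ^y_{y j} V^j
  = (0) + (0)(y) + (0)(x)
  = 0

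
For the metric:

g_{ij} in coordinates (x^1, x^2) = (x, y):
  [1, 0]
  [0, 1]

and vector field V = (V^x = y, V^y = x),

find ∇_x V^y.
All Christoffel symbols are zero.
∇_x V^y = ∂_x V^y + Γ^y_{x j} V^j
  = (1) + (0)(y) + (0)(x)
  = 1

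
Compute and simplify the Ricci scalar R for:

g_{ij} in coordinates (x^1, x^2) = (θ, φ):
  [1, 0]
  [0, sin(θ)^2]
Non-zero Christoffel symbols (Γ^k_{ij} = Γ^k_{ji}):
Γ^θ_{φ φ} = -sin(2*θ)/2
Γ^φ_{θ φ} = 1/tan(θ)
Ricci tensor (R_{ij} = R^k_{ikj}): R_{θθ} = 1, R_{θφ} = 0, R_{φφ} = sin(θ)^2
Inverse metric: g^{θθ} = 1, g^{φφ} = 1/sin(θ)^2
R = g^{ij} R_{ij} = (1)(1) + (1/sin(θ)^2)(sin(θ)^2) = 2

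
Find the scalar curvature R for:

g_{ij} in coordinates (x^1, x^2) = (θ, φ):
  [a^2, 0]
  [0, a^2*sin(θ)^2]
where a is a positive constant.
Non-zero Christoffel symbols (Γ^k_{ij} = Γ^k_{ji}):
Γ^θ_{φ φ} = -sin(2*θ)/2
Γ^φ_{θ φ} = 1/tan(θ)
Ricci tensor (R_{ij} = R^k_{ikj}): R_{θθ} = 1, R_{θφ} = 0, R_{φφ} = sin(θ)^2
Inverse metric: g^{θθ} = 1/a^2, g^{φφ} = 1/(a^2*sin(θ)^2)
R = g^{ij} R_{ij} = (1/a^2)(1) + (1/(a^2*sin(θ)^2))(sin(θ)^2) = 2/a^2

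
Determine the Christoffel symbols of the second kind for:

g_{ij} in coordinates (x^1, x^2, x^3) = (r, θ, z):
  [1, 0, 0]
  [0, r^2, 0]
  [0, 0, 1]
Using Γ^k_{ij} = (1/2) g^{km} (∂_i g_{mj} + ∂_j g_{mi} - ∂_m g_{ij}); the metric is diagonal, so only the m = k term contributes.
Non-zero symbols (using the symmetry Γ^k_{ij} = Γ^k_{ji}):
Γ^r_{θ θ} = (1/2) g^{rr} (∂_θ g_{rθ} + ∂_θ g_{rθ} - ∂_r g_{θθ}) = (1/2)(1)((0) + (0) - (2*r)) = -r
Γ^θ_{r θ} = (1/2) g^{θθ} (∂_r g_{θθ} + ∂_θ g_{θr} - ∂_θ g_{rθ}) = (1/2)(1/r^2)((2*r) + (0) - (0)) = 1/r
All other Christoffel symbols are zero.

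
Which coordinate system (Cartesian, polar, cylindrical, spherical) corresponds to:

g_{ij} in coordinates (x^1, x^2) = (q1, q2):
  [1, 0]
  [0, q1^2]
The line element ds^2 = dq1^2 + q1^2 dq2^2 is dr^2 + r^2 dθ^2 with q1 = r, q2 = θ.
polar coordinates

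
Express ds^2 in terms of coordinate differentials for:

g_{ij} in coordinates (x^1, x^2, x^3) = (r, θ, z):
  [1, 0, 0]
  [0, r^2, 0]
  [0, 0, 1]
ds^2 = g_{ij} dx^i dx^j; only the non-zero components contribute.
ds^2 = dr^2 + r^2 dθ^2 + dz^2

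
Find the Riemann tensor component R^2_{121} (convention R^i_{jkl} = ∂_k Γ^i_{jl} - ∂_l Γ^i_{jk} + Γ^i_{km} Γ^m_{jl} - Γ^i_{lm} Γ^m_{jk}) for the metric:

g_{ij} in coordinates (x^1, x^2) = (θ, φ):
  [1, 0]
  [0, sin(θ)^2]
Non-zero Christoffel symbols (Γ^k_{ij} = Γ^k_{ji}):
Γ^θ_{φ φ} = -sin(2*θ)/2
Γ^φ_{θ φ} = 1/tan(θ)
R^φ_{θ φ θ} = ∂_φ Γ^φ_{θ θ} - ∂_θ Γ^φ_{θ φ} + Γ^φ_{φ m} Γ^m_{θ θ} - Γ^φ_{θ m} Γ^m_{θ φ}
  = (0) - (-1/sin(θ)^2) + (0) - (1/tan(θ)^2) = 1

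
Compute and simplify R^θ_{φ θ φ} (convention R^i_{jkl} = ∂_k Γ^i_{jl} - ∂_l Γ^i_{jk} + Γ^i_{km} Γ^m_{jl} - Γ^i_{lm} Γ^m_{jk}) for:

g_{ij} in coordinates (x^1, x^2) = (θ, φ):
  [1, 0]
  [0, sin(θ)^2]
Non-zero Christoffel symbols (Γ^k_{ij} = Γ^k_{ji}):
Γ^θ_{φ φ} = -sin(2*θ)/2
Γ^φ_{θ φ} = 1/tan(θ)
R^θ_{φ θ φ} = ∂_θ Γ^θ_{φ φ} - ∂_φ Γ^θ_{φ θ} + Γ^θ_{θ m} Γ^m_{φ φ} - Γ^θ_{φ m} Γ^m_{φ θ}
  = (-cos(2*θ)) - (0) + (0) - (-cos(θ)^2) = sin(θ)^2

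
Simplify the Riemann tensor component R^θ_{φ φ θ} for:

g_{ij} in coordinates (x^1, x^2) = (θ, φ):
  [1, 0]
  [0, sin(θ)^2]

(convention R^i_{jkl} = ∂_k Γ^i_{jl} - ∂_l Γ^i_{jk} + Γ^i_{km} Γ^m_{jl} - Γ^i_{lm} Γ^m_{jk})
Non-zero Christoffel symbols (Γ^k_{ij} = Γ^k_{ji}):
Γ^θ_{φ φ} = -sin(2*θ)/2
Γ^φ_{θ φ} = 1/tan(θ)
R^θ_{φ φ θ} = ∂_φ Γ^θ_{φ θ} - ∂_θ Γ^θ_{φ φ} + Γ^θ_{φ m} Γ^m_{φ θ} - Γ^θ_{θ m} Γ^m_{φ φ}
  = (0) - (-cos(2*θ)) + (-cos(θ)^2) - (0) = -sin(θ)^2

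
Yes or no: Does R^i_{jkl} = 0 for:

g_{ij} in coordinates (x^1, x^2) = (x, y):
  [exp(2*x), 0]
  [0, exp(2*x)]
Non-zero Christoffel symbols:
Γ^x_{x x} = 1
Γ^x_{y y} = -1
Γ^y_{x y} = 1
Ricci tensor: R_{xx} = 0, R_{xy} = 0, R_{yy} = 0
All R_{ij} vanish; in 2 dimensions the Riemann tensor is fully determined by the Ricci tensor, so R^i_{jkl} = 0: the metric is flat (curvilinear coordinates on flat space).
Yes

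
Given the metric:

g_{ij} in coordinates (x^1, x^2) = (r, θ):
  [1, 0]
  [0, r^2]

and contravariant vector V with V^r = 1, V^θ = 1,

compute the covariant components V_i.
V_i = g_{ij} V^j:
V_r = (1)(1) + (0)(1) = 1
V_θ = (0)(1) + (r^2)(1) = r^2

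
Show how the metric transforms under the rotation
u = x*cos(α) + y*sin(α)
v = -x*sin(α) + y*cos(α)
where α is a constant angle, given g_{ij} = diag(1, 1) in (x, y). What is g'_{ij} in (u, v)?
Invert the transformation: x = u*cos(α) - v*sin(α), y = u*sin(α) + v*cos(α)
g'_{ij} = (∂x^k/∂x'^i)(∂x^l/∂x'^j) g_{kl}; with g_{kl} = δ_{kl} this is Σ_k (∂x^k/∂x'^i)(∂x^k/∂x'^j).
Jacobian: ∂x/∂u = cos(α), ∂x/∂v = -sin(α), ∂y/∂u = sin(α), ∂y/∂v = cos(α)
g'_{uu} = (cos(α))(cos(α)) + (sin(α))(sin(α)) = 1
g'_{uv} = (cos(α))(-sin(α)) + (sin(α))(cos(α)) = 0
g'_{vv} = (-sin(α))(-sin(α)) + (cos(α))(cos(α)) = 1
g'_{ij} = diag(1, 1)
The Euclidean metric is invariant under rotations.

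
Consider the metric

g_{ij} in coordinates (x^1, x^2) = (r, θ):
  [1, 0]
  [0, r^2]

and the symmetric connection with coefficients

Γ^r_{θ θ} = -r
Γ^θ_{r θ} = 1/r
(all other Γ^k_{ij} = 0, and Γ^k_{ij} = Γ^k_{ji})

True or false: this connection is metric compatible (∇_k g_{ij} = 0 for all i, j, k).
Using ∇_k g_{ij} = ∂_k g_{ij} - Γ^m_{ki} g_{mj} - Γ^m_{kj} g_{im}:
e.g. ∇_r g_{θθ} = (2*r) - (r) - (r) = 0
Every component ∇_k g_{ij} vanishes: the connection is metric compatible.
True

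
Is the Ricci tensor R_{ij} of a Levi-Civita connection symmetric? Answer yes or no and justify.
R_{ij} = R^k_{ikj}; the pair symmetry R_{kilj} = R_{ljki} gives R_{ij} = R_{ji}.
Yes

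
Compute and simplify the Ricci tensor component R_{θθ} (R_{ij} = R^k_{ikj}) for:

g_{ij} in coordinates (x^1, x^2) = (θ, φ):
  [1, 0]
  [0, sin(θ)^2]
Non-zero Christoffel symbols (Γ^k_{ij} = Γ^k_{ji}):
Γ^θ_{φ φ} = -sin(2*θ)/2
Γ^φ_{θ φ} = 1/tan(θ)
R^θ_{θ θ θ} = 0 (a repeated index in an antisymmetric pair)
R^φ_{θ φ θ} = ∂_φ Γ^φ_{θ θ} - ∂_θ Γ^φ_{θ φ} + Γ^φ_{φ m} Γ^m_{θ θ} - Γ^φ_{θ m} Γ^m_{θ φ}
  = (0) - (-1/sin(θ)^2) + (0) - (1/tan(θ)^2) = 1
R_{θθ} = R^θ_{θ θ θ} + R^φ_{θ φ θ} = (0) + (1) = 1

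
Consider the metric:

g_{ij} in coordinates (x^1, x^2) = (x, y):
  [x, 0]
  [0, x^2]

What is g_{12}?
With x^1 = x, x^2 = y, g_{12} = g_{xy} is the row-1, column-2 entry of the matrix.
g_{12} = 0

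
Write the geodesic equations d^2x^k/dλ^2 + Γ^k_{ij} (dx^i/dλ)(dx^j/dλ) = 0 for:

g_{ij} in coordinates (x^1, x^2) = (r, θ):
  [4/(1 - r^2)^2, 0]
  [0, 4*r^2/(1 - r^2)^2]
Geodesic equation: d^2x^k/dλ^2 + Γ^k_{ij} (dx^i/dλ)(dx^j/dλ) = 0.
Non-zero Christoffel symbols:
Γ^r_{r r} = 2*r/(1 - r^2)
Γ^r_{θ θ} = (r^3 + r)/(r^2 - 1)
Γ^θ_{r θ} = (-r^2 - 1)/(r^3 - r)
Substituting (the symmetric pair Γ^k_{ij}, Γ^k_{ji} combines into a factor 2):
d^2r/dλ^2 + (2*r/(1 - r^2)) (dr/dλ)^2 + ((r^3 + r)/(r^2 - 1)) (dθ/dλ)^2 = 0
d^2θ/dλ^2 + ((-2*r^2 - 2)/(r^3 - r)) (dr/dλ)(dθ/dλ) = 0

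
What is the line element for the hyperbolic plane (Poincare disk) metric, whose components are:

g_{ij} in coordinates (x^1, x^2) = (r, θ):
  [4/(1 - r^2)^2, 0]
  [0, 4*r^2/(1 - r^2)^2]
ds^2 = g_{ij} dx^i dx^j; only the non-zero components contribute.
ds^2 = (4/(1 - r^2)^2) dr^2 + (4*r^2/(1 - r^2)^2) dθ^2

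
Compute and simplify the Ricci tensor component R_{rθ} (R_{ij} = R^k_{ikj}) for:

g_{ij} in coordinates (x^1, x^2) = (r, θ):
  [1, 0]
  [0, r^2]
Non-zero Christoffel symbols (Γ^k_{ij} = Γ^k_{ji}):
Γ^r_{θ θ} = -r
Γ^θ_{r θ} = 1/r
R^r_{r r θ} = 0 (a repeated index in an antisymmetric pair)
R^θ_{r θ θ} = 0 (a repeated index in an antisymmetric pair)
R_{rθ} = R^r_{r r θ} + R^θ_{r θ θ} = (0) + (0) = 0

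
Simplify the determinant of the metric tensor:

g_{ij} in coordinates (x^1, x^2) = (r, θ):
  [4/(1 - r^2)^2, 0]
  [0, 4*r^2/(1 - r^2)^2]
For a 2×2 metric: det(g) = g_{11}·g_{22} - g_{12}·g_{21}
= (4/(1 - r^2)^2)·(4*r^2/(1 - r^2)^2) - (0)·(0)
= 16*r^2/(1 - r^2)^4 - 0
det(g) = 16*r^2/(1 - r^2)^4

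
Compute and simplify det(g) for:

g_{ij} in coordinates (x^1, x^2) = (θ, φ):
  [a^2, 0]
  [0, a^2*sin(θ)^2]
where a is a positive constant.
For a 2×2 metric: det(g) = g_{11}·g_{22} - g_{12}·g_{21}
= (a^2)·(a^2*sin(θ)^2) - (0)·(0)
= a^4*sin(θ)^2 - 0
det(g) = a^4*sin(θ)^2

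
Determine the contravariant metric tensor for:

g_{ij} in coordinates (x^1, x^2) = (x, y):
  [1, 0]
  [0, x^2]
The metric is diagonal, so g^{ij} is diagonal with entries 1/g_{ii}: diag(1, 1/(x^2)).
g^{ij}:
  [1, 0]
  [0, 1/x^2]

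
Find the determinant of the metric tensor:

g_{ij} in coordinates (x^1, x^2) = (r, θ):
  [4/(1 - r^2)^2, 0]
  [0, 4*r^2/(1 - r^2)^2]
For a 2×2 metric: det(g) = g_{11}·g_{22} - g_{12}·g_{21}
= (4/(1 - r^2)^2)·(4*r^2/(1 - r^2)^2) - (0)·(0)
= 16*r^2/(1 - r^2)^4 - 0
det(g) = 16*r^2/(1 - r^2)^4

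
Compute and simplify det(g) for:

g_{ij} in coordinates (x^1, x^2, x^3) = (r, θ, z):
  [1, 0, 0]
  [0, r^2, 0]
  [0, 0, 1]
Diagonal metric: det(g) = g_{11}·g_{22}·g_{33}
= (1)·(r^2)·(1)
det(g) = r^2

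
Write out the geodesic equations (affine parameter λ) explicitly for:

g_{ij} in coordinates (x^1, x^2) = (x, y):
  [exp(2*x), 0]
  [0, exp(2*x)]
Geodesic equation: d^2x^k/dλ^2 + Γ^k_{ij} (dx^i/dλ)(dx^j/dλ) = 0.
Non-zero Christoffel symbols:
Γ^x_{x x} = 1
Γ^x_{y y} = -1
Γ^y_{x y} = 1
Substituting (the symmetric pair Γ^k_{ij}, Γ^k_{ji} combines into a factor 2):
d^2x/dλ^2 + (dx/dλ)^2 - (dy/dλ)^2 = 0
d^2y/dλ^2 + 2 (dx/dλ)(dy/dλ) = 0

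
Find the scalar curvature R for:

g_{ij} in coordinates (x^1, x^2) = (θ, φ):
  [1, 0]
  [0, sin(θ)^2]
Non-zero Christoffel symbols (Γ^k_{ij} = Γ^k_{ji}):
Γ^θ_{φ φ} = -sin(2*θ)/2
Γ^φ_{θ φ} = 1/tan(θ)
Ricci tensor (R_{ij} = R^k_{ikj}): R_{θθ} = 1, R_{θφ} = 0, R_{φφ} = sin(θ)^2
Inverse metric: g^{θθ} = 1, g^{φφ} = 1/sin(θ)^2
R = g^{ij} R_{ij} = (1)(1) + (1/sin(θ)^2)(sin(θ)^2) = 2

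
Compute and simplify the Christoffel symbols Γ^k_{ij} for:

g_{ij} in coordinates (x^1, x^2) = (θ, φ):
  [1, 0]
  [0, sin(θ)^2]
Using Γ^k_{ij} = (1/2) g^{km} (∂_i g_{mj} + ∂_j g_{mi} - ∂_m g_{ij}); the metric is diagonal, so only the m = k term contributes.
Non-zero symbols (using the symmetry Γ^k_{ij} = Γ^k_{ji}):
Γ^θ_{φ φ} = (1/2) g^{θθ} (∂_φ g_{θφ} + ∂_φ g_{θφ} - ∂_θ g_{φφ}) = (1/2)(1)((0) + (0) - (sin(2*θ))) = -sin(2*θ)/2
Γ^φ_{θ φ} = (1/2) g^{φφ} (∂_θ g_{φφ} + ∂_φ g_{φθ} - ∂_φ g_{θφ}) = (1/2)(1/sin(θ)^2)((sin(2*θ)) + (0) - (0)) = 1/tan(θ)
All other Christoffel symbols are zero.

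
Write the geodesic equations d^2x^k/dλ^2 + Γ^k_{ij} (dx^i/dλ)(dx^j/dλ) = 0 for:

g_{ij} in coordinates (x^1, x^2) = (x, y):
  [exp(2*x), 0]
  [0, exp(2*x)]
Geodesic equation: d^2x^k/dλ^2 + Γ^k_{ij} (dx^i/dλ)(dx^j/dλ) = 0.
Non-zero Christoffel symbols:
Γ^x_{x x} = 1
Γ^x_{y y} = -1
Γ^y_{x y} = 1
Substituting (the symmetric pair Γ^k_{ij}, Γ^k_{ji} combines into a factor 2):
d^2x/dλ^2 + (dx/dλ)^2 - (dy/dλ)^2 = 0
d^2y/dλ^2 + 2 (dx/dλ)(dy/dλ) = 0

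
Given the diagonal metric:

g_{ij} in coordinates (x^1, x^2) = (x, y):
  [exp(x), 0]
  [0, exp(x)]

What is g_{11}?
With x^1 = x, x^2 = y, g_{11} = g_{xx} is the row-1, column-1 entry of the matrix.
g_{11} = exp(x)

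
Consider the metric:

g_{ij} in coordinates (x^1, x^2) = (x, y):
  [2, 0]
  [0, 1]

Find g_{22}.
With x^1 = x, x^2 = y, g_{22} = g_{yy} is the row-2, column-2 entry of the matrix.
g_{22} = 1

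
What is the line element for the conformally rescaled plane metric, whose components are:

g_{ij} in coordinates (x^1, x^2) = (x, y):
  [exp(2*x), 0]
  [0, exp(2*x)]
ds^2 = g_{ij} dx^i dx^j; only the non-zero components contribute.
ds^2 = exp(2*x) dx^2 + exp(2*x) dy^2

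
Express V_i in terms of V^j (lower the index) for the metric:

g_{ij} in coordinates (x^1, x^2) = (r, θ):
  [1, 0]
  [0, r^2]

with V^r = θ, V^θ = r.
V_i = g_{ij} V^j:
V_r = (1)(θ) + (0)(r) = θ
V_θ = (0)(θ) + (r^2)(r) = r^3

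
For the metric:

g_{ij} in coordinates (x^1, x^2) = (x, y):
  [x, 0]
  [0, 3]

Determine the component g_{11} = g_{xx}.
With x^1 = x, x^2 = y, g_{11} = g_{xx} is the row-1, column-1 entry of the matrix.
g_{11} = x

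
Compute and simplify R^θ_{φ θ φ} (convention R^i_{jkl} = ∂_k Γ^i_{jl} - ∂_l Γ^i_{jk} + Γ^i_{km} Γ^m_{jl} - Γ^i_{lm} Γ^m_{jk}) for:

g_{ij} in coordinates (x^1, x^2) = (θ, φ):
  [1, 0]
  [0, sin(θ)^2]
Non-zero Christoffel symbols (Γ^k_{ij} = Γ^k_{ji}):
Γ^θ_{φ φ} = -sin(2*θ)/2
Γ^φ_{θ φ} = 1/tan(θ)
R^θ_{φ θ φ} = ∂_θ Γ^θ_{φ φ} - ∂_φ Γ^θ_{φ θ} + Γ^θ_{θ m} Γ^m_{φ φ} - Γ^θ_{φ m} Γ^m_{φ θ}
  = (-cos(2*θ)) - (0) + (0) - (-cos(θ)^2) = sin(θ)^2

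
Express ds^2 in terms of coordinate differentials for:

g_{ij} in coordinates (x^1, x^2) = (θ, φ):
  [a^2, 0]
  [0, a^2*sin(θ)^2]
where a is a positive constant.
ds^2 = g_{ij} dx^i dx^j; only the non-zero components contribute.
ds^2 = a^2 dθ^2 + a^2*sin(θ)^2 dφ^2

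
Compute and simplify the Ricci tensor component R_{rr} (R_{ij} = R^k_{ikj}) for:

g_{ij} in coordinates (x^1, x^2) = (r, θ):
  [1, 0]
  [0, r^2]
Non-zero Christoffel symbols (Γ^k_{ij} = Γ^k_{ji}):
Γ^r_{θ θ} = -r
Γ^θ_{r θ} = 1/r
R^r_{r r r} = 0 (a repeated index in an antisymmetric pair)
R^θ_{r θ r} = ∂_θ Γ^θ_{r r} - ∂_r Γ^θ_{r θ} + Γ^θ_{θ m} Γ^m_{r r} - Γ^θ_{r m} Γ^m_{r θ}
  = (0) - (-1/r^2) + (0) - (1/r^2) = 0
R_{rr} = R^r_{r r r} + R^θ_{r θ r} = (0) + (0) = 0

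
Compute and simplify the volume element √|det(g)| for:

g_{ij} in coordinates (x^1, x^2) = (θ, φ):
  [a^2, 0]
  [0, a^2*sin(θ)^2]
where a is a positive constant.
det(g) = a^4*sin(θ)^2
√|det(g)| = a^2*sin(θ) (taking 0 < θ < π so that |sin(θ)| = sin(θ))
Volume element: dV = a^2*sin(θ) dθ dφ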